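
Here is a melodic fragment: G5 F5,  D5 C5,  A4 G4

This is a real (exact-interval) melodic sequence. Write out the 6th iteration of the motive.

F#3 E3

With a 2-note motive the entries are G5, D5, A4, each down a 4th from the previous.
Carrying on: E4 → B3 → F#3.
So cell 6 is F#3 E3.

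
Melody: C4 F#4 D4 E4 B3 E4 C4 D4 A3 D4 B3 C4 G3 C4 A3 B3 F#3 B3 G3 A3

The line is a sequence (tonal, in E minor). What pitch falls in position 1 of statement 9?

The unit is 4 notes. Position-1 pitches of the 5 shown cells: C4, B3, A3, G3, F#3.
Extending down a 2nd: E3 → D3 → C3 → B2.

B2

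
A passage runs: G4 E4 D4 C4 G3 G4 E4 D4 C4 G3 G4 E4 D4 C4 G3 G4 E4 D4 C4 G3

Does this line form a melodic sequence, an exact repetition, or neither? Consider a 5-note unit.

Each 5-note cell is identical (G4 E4 D4 C4 G3), restated at the same pitch.

repetition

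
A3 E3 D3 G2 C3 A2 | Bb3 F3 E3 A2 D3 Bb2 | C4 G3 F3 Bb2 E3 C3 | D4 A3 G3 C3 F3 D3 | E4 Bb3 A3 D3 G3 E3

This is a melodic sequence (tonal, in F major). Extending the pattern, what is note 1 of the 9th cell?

Grouping in 6s, the 1st note of each cell is A3, Bb3, C4, D4, E4.
Each moves up a 2nd. Continuing: F4 → G4 → A4 → Bb4.

Bb4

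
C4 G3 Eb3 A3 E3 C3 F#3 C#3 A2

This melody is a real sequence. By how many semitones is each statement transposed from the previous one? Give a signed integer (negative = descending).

-3

The 3-note cells begin on C4, A3, F#3 — each down a 3rd from the last.
Counting half-steps from C4 to A3: -3.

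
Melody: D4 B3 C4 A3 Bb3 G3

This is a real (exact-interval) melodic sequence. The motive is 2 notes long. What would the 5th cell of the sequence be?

Unit = 2 notes; the statements start on D4, C4, Bb3, moving down a 2nd each time.
Extending down a 2nd: Ab3 → Gb3.
From Gb3 the exact shape gives Gb3 Eb3.

Gb3 Eb3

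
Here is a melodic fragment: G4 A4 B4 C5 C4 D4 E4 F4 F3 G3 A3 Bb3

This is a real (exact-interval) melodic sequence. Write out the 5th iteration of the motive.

Eb2 F2 G2 Ab2

The 4-note cells begin on G4, C4, F3 — each down a 5th from the last.
Extending down a 5th: Bb2 → Eb2.
From Eb2 the exact shape gives Eb2 F2 G2 Ab2.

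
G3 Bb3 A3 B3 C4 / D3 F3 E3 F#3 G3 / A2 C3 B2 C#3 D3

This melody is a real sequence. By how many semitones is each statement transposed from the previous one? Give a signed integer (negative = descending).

-5

With a 5-note motive the entries are G3, D3, A2, each down a 4th from the previous.
G3→D3 is 50 − 55 = -5 semitones.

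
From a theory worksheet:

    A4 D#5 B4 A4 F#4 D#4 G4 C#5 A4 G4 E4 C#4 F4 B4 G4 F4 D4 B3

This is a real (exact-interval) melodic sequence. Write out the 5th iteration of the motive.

Db4 G4 Eb4 Db4 Bb3 G3

Unit = 6 notes; the statements start on A4, G4, F4, moving down a 2nd each time.
Carrying on: Eb4 → Db4.
Statement 5 starts on Db4 and keeps the same exact contour: Db4 G4 Eb4 Db4 Bb3 G3.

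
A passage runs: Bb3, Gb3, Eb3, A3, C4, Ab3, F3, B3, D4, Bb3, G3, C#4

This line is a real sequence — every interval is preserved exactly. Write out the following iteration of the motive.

With a 4-note motive the entries are Bb3, C4, D4, each up a 2nd from the previous.
From E4 the exact shape gives E4 C4 A3 D#4.

E4 C4 A3 D#4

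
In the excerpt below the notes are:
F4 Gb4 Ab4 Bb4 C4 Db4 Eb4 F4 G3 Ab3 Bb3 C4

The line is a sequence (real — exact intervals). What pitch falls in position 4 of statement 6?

Grouping in 4s, the 4th note of each cell is Bb4, F4, C4.
Carrying that down a 4th forward: G3 → D3 → A2.

A2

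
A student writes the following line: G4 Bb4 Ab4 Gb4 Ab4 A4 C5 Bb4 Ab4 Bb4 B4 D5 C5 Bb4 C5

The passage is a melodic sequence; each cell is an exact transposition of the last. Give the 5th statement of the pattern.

With a 5-note motive the entries are G4, A4, B4, each up a 2nd from the previous.
Carrying on: C#5 → D#5.
So cell 5 is D#5 F#5 E5 D5 E5.

D#5 F#5 E5 D5 E5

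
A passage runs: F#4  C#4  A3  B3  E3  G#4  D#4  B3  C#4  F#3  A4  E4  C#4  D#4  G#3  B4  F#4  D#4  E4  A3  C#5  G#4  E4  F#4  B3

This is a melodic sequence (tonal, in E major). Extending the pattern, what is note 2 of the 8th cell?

C#5

The unit is 5 notes. Position-2 pitches of the 5 shown cells: C#4, D#4, E4, F#4, G#4.
Extending up a 2nd: A4 → B4 → C#5.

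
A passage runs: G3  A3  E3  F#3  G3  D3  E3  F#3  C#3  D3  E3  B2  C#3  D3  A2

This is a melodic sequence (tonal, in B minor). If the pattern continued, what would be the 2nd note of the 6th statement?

C#3

Grouping in 3s, the 2nd note of each cell is A3, G3, F#3, E3, D3.
Each moves down a 2nd; the next is C#3.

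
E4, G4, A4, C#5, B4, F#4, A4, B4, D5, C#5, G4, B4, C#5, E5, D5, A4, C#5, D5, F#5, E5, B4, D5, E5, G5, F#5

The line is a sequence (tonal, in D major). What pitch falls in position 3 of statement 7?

The unit is 5 notes. Position-3 pitches of the 5 shown cells: A4, B4, C#5, D5, E5.
Extending up a 2nd: F#5 → G5.

G5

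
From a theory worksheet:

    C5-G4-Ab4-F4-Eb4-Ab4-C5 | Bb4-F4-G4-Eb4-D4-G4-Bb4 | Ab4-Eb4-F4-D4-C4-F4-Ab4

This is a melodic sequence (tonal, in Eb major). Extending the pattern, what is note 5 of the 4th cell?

With 7-note cells, note 5 of each statement runs Eb4, D4, C4.
From C4, down a 2nd gives Bb3.

Bb3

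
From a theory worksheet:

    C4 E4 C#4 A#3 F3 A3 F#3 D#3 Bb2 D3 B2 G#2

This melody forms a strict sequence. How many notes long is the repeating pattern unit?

12 notes total. Splitting into 3 groups of 4:
C4 E4 C#4 A#3 | F3 A3 F#3 D#3 | Bb2 D3 B2 G#2
Every group is a transposition down a 5th of the one before; no shorter unit works.

4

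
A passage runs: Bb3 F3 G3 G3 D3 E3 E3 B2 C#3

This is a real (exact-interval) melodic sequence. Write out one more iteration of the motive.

C#3 G#2 A#2

Unit = 3 notes; the statements start on Bb3, G3, E3, moving down a 3rd each time.
From C#3 the exact shape gives C#3 G#2 A#2.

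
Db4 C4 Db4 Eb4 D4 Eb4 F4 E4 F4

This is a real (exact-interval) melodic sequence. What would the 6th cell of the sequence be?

With a 3-note motive the entries are Db4, Eb4, F4, each up a 2nd from the previous.
Extending up a 2nd: G4 → A4 → B4.
So cell 6 is B4 A#4 B4.

B4 A#4 B4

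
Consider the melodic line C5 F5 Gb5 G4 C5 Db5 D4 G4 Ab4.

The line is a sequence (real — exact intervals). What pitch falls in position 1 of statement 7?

The unit is 3 notes. Position-1 pitches of the 3 shown cells: C5, G4, D4.
Carrying that down a 4th forward: A3 → E3 → B2 → F#2.

F#2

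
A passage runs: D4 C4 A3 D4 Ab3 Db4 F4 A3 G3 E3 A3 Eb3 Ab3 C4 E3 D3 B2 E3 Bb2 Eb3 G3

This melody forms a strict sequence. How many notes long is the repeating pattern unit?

7

21 notes total. Splitting into 3 groups of 7:
D4 C4 A3 D4 Ab3 Db4 F4 | A3 G3 E3 A3 Eb3 Ab3 C4 | E3 D3 B2 E3 Bb2 Eb3 G3
That's a consistent down a 4th shift per cell, and no other grouping gives one.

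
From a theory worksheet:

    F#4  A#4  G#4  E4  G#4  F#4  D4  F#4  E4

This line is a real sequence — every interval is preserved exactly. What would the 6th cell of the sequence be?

Taking 3-note groups, the heads are F#4, E4, D4: the pattern moves down a 2nd.
Carrying on: C4 → Bb3 → Ab3.
So cell 6 is Ab3 C4 Bb3.

Ab3 C4 Bb3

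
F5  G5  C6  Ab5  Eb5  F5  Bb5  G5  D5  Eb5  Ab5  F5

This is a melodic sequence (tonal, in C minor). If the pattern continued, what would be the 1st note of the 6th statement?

The unit is 4 notes. Position-1 pitches of the 3 shown cells: F5, Eb5, D5.
Extending down a 2nd: C5 → Bb4 → Ab4.

Ab4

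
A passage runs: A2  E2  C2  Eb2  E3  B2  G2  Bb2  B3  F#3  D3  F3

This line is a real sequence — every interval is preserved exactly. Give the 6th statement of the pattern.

With a 4-note motive the entries are A2, E3, B3, each up a 5th from the previous.
Continuing the starts: F#4 → C#5 → G#5.
So cell 6 is G#5 D#5 B4 D5.

G#5 D#5 B4 D5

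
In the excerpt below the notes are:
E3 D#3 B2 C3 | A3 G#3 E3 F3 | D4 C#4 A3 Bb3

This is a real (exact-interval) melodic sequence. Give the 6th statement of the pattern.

F5 E5 C5 Db5

The 4-note cells begin on E3, A3, D4 — each up a 4th from the last.
Continuing the starts: G4 → C5 → F5.
So cell 6 is F5 E5 C5 Db5.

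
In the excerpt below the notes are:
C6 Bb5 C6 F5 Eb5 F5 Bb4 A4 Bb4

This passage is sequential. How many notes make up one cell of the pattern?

3

9 notes total. Splitting into 3 groups of 3:
C6 Bb5 C6 | F5 Eb5 F5 | Bb4 A4 Bb4
Every group is a transposition down a 5th of the one before; no shorter unit works.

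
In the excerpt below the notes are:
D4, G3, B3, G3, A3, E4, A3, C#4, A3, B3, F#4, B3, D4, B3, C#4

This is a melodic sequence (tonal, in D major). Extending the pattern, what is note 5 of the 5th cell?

E4

Grouping in 5s, the 5th note of each cell is A3, B3, C#4.
Each moves up a 2nd. Continuing: D4 → E4.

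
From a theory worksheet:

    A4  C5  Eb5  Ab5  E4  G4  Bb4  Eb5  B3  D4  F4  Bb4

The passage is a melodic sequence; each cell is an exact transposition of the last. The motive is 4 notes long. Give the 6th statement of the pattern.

The 4-note cells begin on A4, E4, B3 — each down a 4th from the last.
Extending down a 4th: F#3 → C#3 → G#2.
So cell 6 is G#2 B2 D3 G3.

G#2 B2 D3 G3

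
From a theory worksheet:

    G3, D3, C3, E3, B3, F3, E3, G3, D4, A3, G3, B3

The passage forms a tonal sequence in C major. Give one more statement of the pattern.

Unit = 4 notes; the statements start on G3, B3, D4, moving up a 3rd each time.
Statement 4 starts on F4 and keeps the same diatonic contour: F4 C4 B3 D4.

F4 C4 B3 D4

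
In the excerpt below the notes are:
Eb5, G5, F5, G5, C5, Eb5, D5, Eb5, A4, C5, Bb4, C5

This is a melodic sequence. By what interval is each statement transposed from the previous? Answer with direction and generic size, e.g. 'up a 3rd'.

down a 3rd

Taking 4-note groups, the heads are Eb5, C5, A4: the pattern moves down a 3rd.
From Eb5 to C5: down a 3rd.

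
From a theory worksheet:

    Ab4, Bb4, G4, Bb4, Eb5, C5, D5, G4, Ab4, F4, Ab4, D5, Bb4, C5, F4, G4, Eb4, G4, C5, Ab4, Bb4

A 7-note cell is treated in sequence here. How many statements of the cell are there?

3

21 notes in groups of 7 gives 21/7 = 3 statements.
Starts: Ab4, G4, F4 — each down a 2nd.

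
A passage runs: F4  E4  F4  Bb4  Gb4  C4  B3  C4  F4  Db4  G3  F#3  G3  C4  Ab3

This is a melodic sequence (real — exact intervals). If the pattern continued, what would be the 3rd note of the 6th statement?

The unit is 5 notes. Position-3 pitches of the 3 shown cells: F4, C4, G3.
Extending down a 4th: D3 → A2 → E2.

E2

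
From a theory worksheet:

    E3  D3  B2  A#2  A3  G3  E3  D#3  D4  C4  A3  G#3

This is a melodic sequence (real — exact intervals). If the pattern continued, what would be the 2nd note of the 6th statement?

Eb5

The unit is 4 notes. Position-2 pitches of the 3 shown cells: D3, G3, C4.
Carrying that up a 4th forward: F4 → Bb4 → Eb5.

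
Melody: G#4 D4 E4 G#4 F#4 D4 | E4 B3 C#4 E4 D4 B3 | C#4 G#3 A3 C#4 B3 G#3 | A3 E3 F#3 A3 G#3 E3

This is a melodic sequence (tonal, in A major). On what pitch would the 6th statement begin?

With a 6-note motive the entries are G#4, E4, C#4, A3, each down a 3rd from the previous.
Continuing: F#3 → D3. Statement 6 starts on D3.

D3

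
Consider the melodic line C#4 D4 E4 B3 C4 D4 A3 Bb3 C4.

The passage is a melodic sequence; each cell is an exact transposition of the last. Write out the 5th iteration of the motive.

F3 Gb3 Ab3

Unit = 3 notes; the statements start on C#4, B3, A3, moving down a 2nd each time.
Continuing the starts: G3 → F3.
So cell 5 is F3 Gb3 Ab3.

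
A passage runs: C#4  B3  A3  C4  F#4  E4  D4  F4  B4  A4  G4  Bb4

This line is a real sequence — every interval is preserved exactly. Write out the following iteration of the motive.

The 4-note cells begin on C#4, F#4, B4 — each up a 4th from the last.
From E5 the exact shape gives E5 D5 C5 Eb5.

E5 D5 C5 Eb5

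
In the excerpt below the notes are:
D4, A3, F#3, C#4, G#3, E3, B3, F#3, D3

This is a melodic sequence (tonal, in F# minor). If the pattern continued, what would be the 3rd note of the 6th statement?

The unit is 3 notes. Position-3 pitches of the 3 shown cells: F#3, E3, D3.
Each moves down a 2nd. Continuing: C#3 → B2 → A2.

A2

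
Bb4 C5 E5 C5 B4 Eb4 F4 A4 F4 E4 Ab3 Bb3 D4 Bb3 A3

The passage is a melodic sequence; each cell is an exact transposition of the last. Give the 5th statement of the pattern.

The 5-note cells begin on Bb4, Eb4, Ab3 — each down a 5th from the last.
Continuing the starts: Db3 → Gb2.
From Gb2 the exact shape gives Gb2 Ab2 C3 Ab2 G2.

Gb2 Ab2 C3 Ab2 G2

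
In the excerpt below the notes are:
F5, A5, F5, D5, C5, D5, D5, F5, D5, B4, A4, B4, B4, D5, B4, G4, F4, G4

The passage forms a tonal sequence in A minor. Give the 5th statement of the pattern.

E4 G4 E4 C4 B3 C4

Unit = 6 notes; the statements start on F5, D5, B4, moving down a 3rd each time.
Carrying on: G4 → E4.
From E4 the diatonic shape gives E4 G4 E4 C4 B3 C4.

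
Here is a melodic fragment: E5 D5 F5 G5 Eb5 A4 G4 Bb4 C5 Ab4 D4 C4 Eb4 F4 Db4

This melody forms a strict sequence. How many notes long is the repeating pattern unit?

There are 15 notes; a 5-note unit gives 3 cells:
E5 D5 F5 G5 Eb5 | A4 G4 Bb4 C5 Ab4 | D4 C4 Eb4 F4 Db4
Every group is a transposition down a 5th of the one before; no shorter unit works.

5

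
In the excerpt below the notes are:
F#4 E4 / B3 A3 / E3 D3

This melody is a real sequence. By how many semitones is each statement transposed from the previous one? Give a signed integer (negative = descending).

The 2-note cells begin on F#4, B3, E3 — each down a 5th from the last.
Counting half-steps from F#4 to B3: -7.

-7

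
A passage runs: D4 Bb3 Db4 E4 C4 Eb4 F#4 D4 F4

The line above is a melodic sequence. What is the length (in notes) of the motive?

Try groups of 3 (3 cells in 9 notes):
D4 Bb3 Db4 | E4 C4 Eb4 | F#4 D4 F4
Every group is a transposition up a 2nd of the one before; no shorter unit works.

3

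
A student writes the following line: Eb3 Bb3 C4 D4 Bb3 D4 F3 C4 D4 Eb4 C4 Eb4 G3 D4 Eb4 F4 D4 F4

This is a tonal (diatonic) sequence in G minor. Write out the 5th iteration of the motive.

With a 6-note motive the entries are Eb3, F3, G3, each up a 2nd from the previous.
Carrying on: A3 → Bb3.
From Bb3 the diatonic shape gives Bb3 F4 G4 A4 F4 A4.

Bb3 F4 G4 A4 F4 A4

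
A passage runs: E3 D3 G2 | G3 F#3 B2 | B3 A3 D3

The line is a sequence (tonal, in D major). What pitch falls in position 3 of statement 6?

C#4

The unit is 3 notes. Position-3 pitches of the 3 shown cells: G2, B2, D3.
Carrying that up a 3rd forward: F#3 → A3 → C#4.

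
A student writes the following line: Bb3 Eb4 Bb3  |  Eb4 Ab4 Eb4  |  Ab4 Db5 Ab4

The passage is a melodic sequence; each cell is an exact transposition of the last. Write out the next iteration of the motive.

Db5 Gb5 Db5

With a 3-note motive the entries are Bb3, Eb4, Ab4, each up a 4th from the previous.
So cell 4 is Db5 Gb5 Db5.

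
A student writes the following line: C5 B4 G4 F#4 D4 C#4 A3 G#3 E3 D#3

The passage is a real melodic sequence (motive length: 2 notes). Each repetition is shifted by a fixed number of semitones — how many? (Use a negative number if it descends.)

With a 2-note motive the entries are C5, G4, D4, A3, E3, each down a 4th from the previous.
C5 to G4 spans -5 semitones.

-5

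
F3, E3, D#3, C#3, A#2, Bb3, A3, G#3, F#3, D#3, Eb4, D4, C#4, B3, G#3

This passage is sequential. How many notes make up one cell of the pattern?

Try groups of 5 (3 cells in 15 notes):
F3 E3 D#3 C#3 A#2 | Bb3 A3 G#3 F#3 D#3 | Eb4 D4 C#4 B3 G#3
Each cell is the previous one up a 4th — so the unit is 5 notes.

5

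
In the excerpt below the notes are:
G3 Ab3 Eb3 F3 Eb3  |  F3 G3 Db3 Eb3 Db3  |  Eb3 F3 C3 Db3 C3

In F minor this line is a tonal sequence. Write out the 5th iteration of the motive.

C3 Db3 Ab2 Bb2 Ab2

With a 5-note motive the entries are G3, F3, Eb3, each down a 2nd from the previous.
Carrying on: Db3 → C3.
Statement 5 starts on C3 and keeps the same diatonic contour: C3 Db3 Ab2 Bb2 Ab2.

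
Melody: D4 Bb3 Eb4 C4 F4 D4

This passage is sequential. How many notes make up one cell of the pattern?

Try groups of 2 (3 cells in 6 notes):
D4 Bb3 | Eb4 C4 | F4 D4
Every group is a transposition up a 2nd of the one before; no shorter unit works.

2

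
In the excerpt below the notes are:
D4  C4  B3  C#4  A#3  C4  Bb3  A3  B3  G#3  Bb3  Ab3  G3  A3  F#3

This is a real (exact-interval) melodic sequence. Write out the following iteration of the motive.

The 5-note cells begin on D4, C4, Bb3 — each down a 2nd from the last.
So cell 4 is Ab3 Gb3 F3 G3 E3.

Ab3 Gb3 F3 G3 E3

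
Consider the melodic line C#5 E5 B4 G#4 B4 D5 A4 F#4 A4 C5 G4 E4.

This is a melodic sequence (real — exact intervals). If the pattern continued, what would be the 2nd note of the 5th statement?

Ab4

The unit is 4 notes. Position-2 pitches of the 3 shown cells: E5, D5, C5.
Carrying that down a 2nd forward: Bb4 → Ab4.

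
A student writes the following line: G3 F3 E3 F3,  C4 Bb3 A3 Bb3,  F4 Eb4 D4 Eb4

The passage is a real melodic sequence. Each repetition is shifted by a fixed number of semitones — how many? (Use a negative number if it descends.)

5

The 4-note cells begin on G3, C4, F4 — each up a 4th from the last.
G3→C4 is 60 − 55 = 5 semitones.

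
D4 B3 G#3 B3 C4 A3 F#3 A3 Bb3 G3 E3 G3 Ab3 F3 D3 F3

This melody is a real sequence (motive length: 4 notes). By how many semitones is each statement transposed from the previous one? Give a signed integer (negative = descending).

Taking 4-note groups, the heads are D4, C4, Bb3, Ab3: the pattern moves down a 2nd.
Counting half-steps from D4 to C4: -2.

-2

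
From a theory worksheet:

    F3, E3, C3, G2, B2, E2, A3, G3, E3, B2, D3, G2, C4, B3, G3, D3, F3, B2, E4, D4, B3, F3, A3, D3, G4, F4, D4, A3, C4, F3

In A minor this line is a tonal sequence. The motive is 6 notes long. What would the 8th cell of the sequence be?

F5 E5 C5 G4 B4 E4

With a 6-note motive the entries are F3, A3, C4, E4, G4, each up a 3rd from the previous.
Extending up a 3rd: B4 → D5 → F5.
From F5 the diatonic shape gives F5 E5 C5 G4 B4 E4.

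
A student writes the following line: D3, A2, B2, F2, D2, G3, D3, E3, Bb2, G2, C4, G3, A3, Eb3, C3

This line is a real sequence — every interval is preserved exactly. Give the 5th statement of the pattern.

With a 5-note motive the entries are D3, G3, C4, each up a 4th from the previous.
Extending up a 4th: F4 → Bb4.
From Bb4 the exact shape gives Bb4 F4 G4 Db4 Bb3.

Bb4 F4 G4 Db4 Bb3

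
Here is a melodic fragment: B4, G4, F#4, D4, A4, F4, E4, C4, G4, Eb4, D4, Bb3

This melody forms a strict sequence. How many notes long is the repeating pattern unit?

4

Try groups of 4 (3 cells in 12 notes):
B4 G4 F#4 D4 | A4 F4 E4 C4 | G4 Eb4 D4 Bb3
That's a consistent down a 2nd shift per cell, and no other grouping gives one.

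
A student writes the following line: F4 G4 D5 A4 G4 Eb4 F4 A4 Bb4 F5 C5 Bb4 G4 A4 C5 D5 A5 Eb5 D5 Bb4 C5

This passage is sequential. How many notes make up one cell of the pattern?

21 notes total. Splitting into 3 groups of 7:
F4 G4 D5 A4 G4 Eb4 F4 | A4 Bb4 F5 C5 Bb4 G4 A4 | C5 D5 A5 Eb5 D5 Bb4 C5
Each cell is the previous one up a 3rd — so the unit is 7 notes.

7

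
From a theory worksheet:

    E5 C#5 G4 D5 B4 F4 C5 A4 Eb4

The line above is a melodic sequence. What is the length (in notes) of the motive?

3

There are 9 notes; a 3-note unit gives 3 cells:
E5 C#5 G4 | D5 B4 F4 | C5 A4 Eb4
That's a consistent down a 2nd shift per cell, and no other grouping gives one.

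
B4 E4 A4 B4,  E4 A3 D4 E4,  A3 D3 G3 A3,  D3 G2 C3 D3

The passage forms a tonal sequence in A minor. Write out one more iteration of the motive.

The 4-note cells begin on B4, E4, A3, D3 — each down a 5th from the last.
Statement 5 starts on G2 and keeps the same diatonic contour: G2 C2 F2 G2.

G2 C2 F2 G2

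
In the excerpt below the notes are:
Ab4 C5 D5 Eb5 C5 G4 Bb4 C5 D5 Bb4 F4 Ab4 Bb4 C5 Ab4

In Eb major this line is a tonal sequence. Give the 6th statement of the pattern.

C4 Eb4 F4 G4 Eb4

Unit = 5 notes; the statements start on Ab4, G4, F4, moving down a 2nd each time.
Carrying on: Eb4 → D4 → C4.
Statement 6 starts on C4 and keeps the same diatonic contour: C4 Eb4 F4 G4 Eb4.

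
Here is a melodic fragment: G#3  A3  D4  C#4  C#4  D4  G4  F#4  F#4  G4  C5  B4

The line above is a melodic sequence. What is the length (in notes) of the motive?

Try groups of 4 (3 cells in 12 notes):
G#3 A3 D4 C#4 | C#4 D4 G4 F#4 | F#4 G4 C5 B4
Every group is a transposition up a 4th of the one before; no shorter unit works.

4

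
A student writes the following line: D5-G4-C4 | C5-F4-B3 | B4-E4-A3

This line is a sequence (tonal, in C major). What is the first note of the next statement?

Taking 3-note groups, the heads are D5, C5, B4: the pattern moves down a 2nd.
The next head, down a 2nd from B4, is A4.

A4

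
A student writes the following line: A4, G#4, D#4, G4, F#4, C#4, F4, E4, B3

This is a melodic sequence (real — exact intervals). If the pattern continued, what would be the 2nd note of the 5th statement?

Grouping in 3s, the 2nd note of each cell is G#4, F#4, E4.
Carrying that down a 2nd forward: D4 → C4.

C4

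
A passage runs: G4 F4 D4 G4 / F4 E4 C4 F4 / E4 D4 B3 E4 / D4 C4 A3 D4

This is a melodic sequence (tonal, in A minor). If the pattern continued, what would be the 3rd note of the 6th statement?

F3

The unit is 4 notes. Position-3 pitches of the 4 shown cells: D4, C4, B3, A3.
Extending down a 2nd: G3 → F3.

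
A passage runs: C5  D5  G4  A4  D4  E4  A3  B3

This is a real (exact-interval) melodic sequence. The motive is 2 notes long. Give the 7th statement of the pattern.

The 2-note cells begin on C5, G4, D4, A3 — each down a 4th from the last.
Continuing the starts: E3 → B2 → F#2.
From F#2 the exact shape gives F#2 G#2.

F#2 G#2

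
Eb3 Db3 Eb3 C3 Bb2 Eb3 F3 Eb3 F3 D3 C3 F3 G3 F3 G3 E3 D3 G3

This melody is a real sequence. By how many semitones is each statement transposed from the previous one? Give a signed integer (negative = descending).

2

The 6-note cells begin on Eb3, F3, G3 — each up a 2nd from the last.
Eb3 to F3 spans +2 semitones.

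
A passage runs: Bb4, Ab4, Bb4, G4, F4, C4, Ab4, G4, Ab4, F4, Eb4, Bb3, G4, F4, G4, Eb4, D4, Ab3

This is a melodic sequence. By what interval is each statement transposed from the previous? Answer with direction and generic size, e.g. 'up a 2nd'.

Taking 6-note groups, the heads are Bb4, Ab4, G4: the pattern moves down a 2nd.
Bb4 to Ab4 is down a 2nd.

down a 2nd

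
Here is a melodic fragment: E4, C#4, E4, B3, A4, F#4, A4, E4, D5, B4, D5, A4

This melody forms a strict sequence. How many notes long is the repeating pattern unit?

4

There are 12 notes; a 4-note unit gives 3 cells:
E4 C#4 E4 B3 | A4 F#4 A4 E4 | D5 B4 D5 A4
Every group is a transposition up a 4th of the one before; no shorter unit works.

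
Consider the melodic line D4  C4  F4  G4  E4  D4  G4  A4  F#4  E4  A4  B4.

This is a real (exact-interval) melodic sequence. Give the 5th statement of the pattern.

A#4 G#4 C#5 D#5

The 4-note cells begin on D4, E4, F#4 — each up a 2nd from the last.
Extending up a 2nd: G#4 → A#4.
Statement 5 starts on A#4 and keeps the same exact contour: A#4 G#4 C#5 D#5.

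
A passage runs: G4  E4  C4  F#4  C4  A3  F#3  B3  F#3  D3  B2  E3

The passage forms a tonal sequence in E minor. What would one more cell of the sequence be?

With a 4-note motive the entries are G4, C4, F#3, each down a 5th from the previous.
From B2 the diatonic shape gives B2 G2 E2 A2.

B2 G2 E2 A2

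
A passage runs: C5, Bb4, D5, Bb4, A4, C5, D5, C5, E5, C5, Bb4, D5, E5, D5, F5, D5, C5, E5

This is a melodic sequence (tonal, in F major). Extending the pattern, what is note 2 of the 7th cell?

With 6-note cells, note 2 of each statement runs Bb4, C5, D5.
Extending up a 2nd: E5 → F5 → G5 → A5.

A5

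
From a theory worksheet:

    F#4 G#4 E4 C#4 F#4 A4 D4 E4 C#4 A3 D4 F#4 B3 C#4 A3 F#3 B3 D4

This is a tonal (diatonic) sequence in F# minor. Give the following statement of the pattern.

G#3 A3 F#3 D3 G#3 B3

The 6-note cells begin on F#4, D4, B3 — each down a 3rd from the last.
From G#3 the diatonic shape gives G#3 A3 F#3 D3 G#3 B3.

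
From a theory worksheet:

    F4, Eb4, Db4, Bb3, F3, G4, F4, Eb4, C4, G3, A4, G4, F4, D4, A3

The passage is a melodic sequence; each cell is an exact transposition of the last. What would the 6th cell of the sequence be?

With a 5-note motive the entries are F4, G4, A4, each up a 2nd from the previous.
Carrying on: B4 → C#5 → D#5.
Statement 6 starts on D#5 and keeps the same exact contour: D#5 C#5 B4 G#4 D#4.

D#5 C#5 B4 G#4 D#4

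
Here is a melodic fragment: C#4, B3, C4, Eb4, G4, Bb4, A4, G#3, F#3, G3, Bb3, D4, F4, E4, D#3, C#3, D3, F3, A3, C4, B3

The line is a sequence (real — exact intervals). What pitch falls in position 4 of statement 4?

Grouping in 7s, the 4th note of each cell is Eb4, Bb3, F3.
Each moves down a 4th; the next is C3.

C3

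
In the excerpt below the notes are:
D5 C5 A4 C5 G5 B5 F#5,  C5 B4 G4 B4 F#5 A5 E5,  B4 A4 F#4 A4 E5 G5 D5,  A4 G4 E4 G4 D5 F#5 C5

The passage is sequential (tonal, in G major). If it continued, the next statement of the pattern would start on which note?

With a 7-note motive the entries are D5, C5, B4, A4, each down a 2nd from the previous.
One more step down a 2nd gives G4.

G4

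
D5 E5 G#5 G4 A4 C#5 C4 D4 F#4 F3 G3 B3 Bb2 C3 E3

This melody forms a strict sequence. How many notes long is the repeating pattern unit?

3

Try groups of 3 (5 cells in 15 notes):
D5 E5 G#5 | G4 A4 C#5 | C4 D4 F#4 | F3 G3 B3 | Bb2 C3 E3
Every group is a transposition down a 5th of the one before; no shorter unit works.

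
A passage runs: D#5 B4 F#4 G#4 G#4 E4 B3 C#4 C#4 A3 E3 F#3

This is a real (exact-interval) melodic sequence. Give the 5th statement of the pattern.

B2 G2 D2 E2

With a 4-note motive the entries are D#5, G#4, C#4, each down a 5th from the previous.
Continuing the starts: F#3 → B2.
From B2 the exact shape gives B2 G2 D2 E2.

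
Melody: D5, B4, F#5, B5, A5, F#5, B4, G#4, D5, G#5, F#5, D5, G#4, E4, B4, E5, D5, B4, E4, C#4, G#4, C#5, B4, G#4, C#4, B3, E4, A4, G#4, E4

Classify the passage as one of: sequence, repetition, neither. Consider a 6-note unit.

Note 2 of cell 5 is B3; if this were a sequence it would be A3. No unit length gives a consistent transposition pattern.

neither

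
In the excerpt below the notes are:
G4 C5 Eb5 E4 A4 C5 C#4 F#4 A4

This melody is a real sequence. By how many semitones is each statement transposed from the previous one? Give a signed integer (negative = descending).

-3

Taking 3-note groups, the heads are G4, E4, C#4: the pattern moves down a 3rd.
Counting half-steps from G4 to E4: -3.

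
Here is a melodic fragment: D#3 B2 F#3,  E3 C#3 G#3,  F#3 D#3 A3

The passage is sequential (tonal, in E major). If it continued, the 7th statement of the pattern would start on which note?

C#4

With a 3-note motive the entries are D#3, E3, F#3, each up a 2nd from the previous.
Continuing: G#3 → A3 → B3 → C#4. Statement 7 starts on C#4.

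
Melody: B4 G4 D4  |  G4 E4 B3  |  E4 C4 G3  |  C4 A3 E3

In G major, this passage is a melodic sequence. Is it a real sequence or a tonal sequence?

Every note is diatonic to G major.
Cell 1 has -4 semitones from note 1 to 2, but cell 2 has -3 — the interval quality changes while the contour stays the same, which is the hallmark of a tonal sequence.

tonal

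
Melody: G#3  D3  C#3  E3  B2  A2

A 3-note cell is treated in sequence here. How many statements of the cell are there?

2

6 notes in groups of 3 gives 6/3 = 2 statements.
Starts: G#3, E3 — each down a 3rd.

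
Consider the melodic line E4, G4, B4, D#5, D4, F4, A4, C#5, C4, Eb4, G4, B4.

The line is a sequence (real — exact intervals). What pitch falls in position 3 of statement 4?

With 4-note cells, note 3 of each statement runs B4, A4, G4.
Each moves down a 2nd; the next is F4.

F4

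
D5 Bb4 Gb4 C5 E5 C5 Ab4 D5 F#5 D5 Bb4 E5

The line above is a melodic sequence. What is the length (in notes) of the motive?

4

Try groups of 4 (3 cells in 12 notes):
D5 Bb4 Gb4 C5 | E5 C5 Ab4 D5 | F#5 D5 Bb4 E5
Every group is a transposition up a 2nd of the one before; no shorter unit works.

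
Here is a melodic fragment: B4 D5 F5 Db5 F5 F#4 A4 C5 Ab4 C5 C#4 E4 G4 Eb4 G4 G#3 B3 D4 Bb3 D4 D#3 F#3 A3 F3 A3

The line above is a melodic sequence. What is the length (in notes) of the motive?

25 notes total. Splitting into 5 groups of 5:
B4 D5 F5 Db5 F5 | F#4 A4 C5 Ab4 C5 | C#4 E4 G4 Eb4 G4 | G#3 B3 D4 Bb3 D4 | D#3 F#3 A3 F3 A3
Each cell is the previous one down a 4th — so the unit is 5 notes.

5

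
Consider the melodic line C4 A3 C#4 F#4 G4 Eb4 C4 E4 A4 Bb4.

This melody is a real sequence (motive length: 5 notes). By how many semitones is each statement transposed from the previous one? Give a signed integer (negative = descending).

Unit = 5 notes; the statements start on C4, Eb4, moving up a 3rd each time.
C4→Eb4 is 63 − 60 = 3 semitones.

3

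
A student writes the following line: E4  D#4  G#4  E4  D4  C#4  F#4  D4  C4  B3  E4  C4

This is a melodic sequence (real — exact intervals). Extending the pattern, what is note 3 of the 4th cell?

The unit is 4 notes. Position-3 pitches of the 3 shown cells: G#4, F#4, E4.
One more down a 2nd gives D4.

D4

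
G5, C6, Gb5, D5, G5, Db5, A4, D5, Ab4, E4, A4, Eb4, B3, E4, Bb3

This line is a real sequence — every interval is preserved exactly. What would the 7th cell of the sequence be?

C#3 F#3 C3

Unit = 3 notes; the statements start on G5, D5, A4, E4, B3, moving down a 4th each time.
Continuing the starts: F#3 → C#3.
Statement 7 starts on C#3 and keeps the same exact contour: C#3 F#3 C3.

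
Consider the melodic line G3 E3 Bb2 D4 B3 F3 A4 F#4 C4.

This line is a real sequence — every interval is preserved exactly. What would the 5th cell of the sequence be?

The 3-note cells begin on G3, D4, A4 — each up a 5th from the last.
Carrying on: E5 → B5.
So cell 5 is B5 G#5 D5.

B5 G#5 D5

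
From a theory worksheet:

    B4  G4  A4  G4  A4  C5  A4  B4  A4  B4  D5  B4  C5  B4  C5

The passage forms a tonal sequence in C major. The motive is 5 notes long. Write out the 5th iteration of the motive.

The 5-note cells begin on B4, C5, D5 — each up a 2nd from the last.
Carrying on: E5 → F5.
Statement 5 starts on F5 and keeps the same diatonic contour: F5 D5 E5 D5 E5.

F5 D5 E5 D5 E5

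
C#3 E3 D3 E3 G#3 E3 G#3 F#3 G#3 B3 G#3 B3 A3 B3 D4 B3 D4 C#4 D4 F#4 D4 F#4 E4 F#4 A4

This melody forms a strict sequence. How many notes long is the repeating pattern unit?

5

25 notes total. Splitting into 5 groups of 5:
C#3 E3 D3 E3 G#3 | E3 G#3 F#3 G#3 B3 | G#3 B3 A3 B3 D4 | B3 D4 C#4 D4 F#4 | D4 F#4 E4 F#4 A4
That's a consistent up a 3rd shift per cell, and no other grouping gives one.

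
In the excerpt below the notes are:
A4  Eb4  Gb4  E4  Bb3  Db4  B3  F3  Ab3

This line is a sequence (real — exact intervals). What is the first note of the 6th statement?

With a 3-note motive the entries are A4, E4, B3, each down a 4th from the previous.
Continuing: F#3 → C#3 → G#2. Statement 6 starts on G#2.

G#2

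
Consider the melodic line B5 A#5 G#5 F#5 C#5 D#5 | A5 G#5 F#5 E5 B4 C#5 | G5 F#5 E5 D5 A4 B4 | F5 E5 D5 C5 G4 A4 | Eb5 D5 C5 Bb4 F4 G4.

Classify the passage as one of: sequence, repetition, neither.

sequence

Each 6-note cell is the previous one transposed down a 2nd.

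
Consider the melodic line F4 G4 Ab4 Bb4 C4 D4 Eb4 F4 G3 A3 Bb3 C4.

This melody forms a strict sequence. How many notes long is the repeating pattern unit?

There are 12 notes; a 4-note unit gives 3 cells:
F4 G4 Ab4 Bb4 | C4 D4 Eb4 F4 | G3 A3 Bb3 C4
Each cell is the previous one down a 4th — so the unit is 4 notes.

4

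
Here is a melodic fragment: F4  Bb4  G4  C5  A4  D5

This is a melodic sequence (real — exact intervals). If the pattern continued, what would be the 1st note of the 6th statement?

D#5

With 2-note cells, note 1 of each statement runs F4, G4, A4.
Carrying that up a 2nd forward: B4 → C#5 → D#5.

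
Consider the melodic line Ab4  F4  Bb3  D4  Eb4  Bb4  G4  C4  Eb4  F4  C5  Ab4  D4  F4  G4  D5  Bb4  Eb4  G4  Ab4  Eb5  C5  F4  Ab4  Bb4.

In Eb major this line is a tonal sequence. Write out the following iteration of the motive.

The 5-note cells begin on Ab4, Bb4, C5, D5, Eb5 — each up a 2nd from the last.
So cell 6 is F5 D5 G4 Bb4 C5.

F5 D5 G4 Bb4 C5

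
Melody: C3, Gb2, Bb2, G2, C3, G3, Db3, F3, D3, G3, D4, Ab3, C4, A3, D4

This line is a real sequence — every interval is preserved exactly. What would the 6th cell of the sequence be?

B5 F5 A5 F#5 B5

With a 5-note motive the entries are C3, G3, D4, each up a 5th from the previous.
Carrying on: A4 → E5 → B5.
Statement 6 starts on B5 and keeps the same exact contour: B5 F5 A5 F#5 B5.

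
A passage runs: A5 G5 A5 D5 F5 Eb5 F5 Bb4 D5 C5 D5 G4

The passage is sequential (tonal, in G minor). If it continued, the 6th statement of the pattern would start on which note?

The 4-note cells begin on A5, F5, D5 — each down a 3rd from the last.
Extending the heads down a 3rd: Bb4 → G4 → Eb4.

Eb4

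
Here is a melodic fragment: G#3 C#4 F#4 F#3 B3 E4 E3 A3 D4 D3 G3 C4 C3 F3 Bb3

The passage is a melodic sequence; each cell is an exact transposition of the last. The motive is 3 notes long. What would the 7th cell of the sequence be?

Taking 3-note groups, the heads are G#3, F#3, E3, D3, C3: the pattern moves down a 2nd.
Continuing the starts: Bb2 → Ab2.
So cell 7 is Ab2 Db3 Gb3.

Ab2 Db3 Gb3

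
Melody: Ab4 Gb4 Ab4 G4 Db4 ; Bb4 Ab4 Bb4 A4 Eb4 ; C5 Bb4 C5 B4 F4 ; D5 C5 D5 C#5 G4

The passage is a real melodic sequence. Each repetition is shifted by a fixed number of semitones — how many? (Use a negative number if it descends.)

2

Unit = 5 notes; the statements start on Ab4, Bb4, C5, D5, moving up a 2nd each time.
Counting half-steps from Ab4 to Bb4: 2.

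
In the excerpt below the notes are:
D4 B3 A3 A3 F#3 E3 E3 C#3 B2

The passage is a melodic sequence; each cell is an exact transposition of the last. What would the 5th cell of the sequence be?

F#2 D#2 C#2

With a 3-note motive the entries are D4, A3, E3, each down a 4th from the previous.
Extending down a 4th: B2 → F#2.
So cell 5 is F#2 D#2 C#2.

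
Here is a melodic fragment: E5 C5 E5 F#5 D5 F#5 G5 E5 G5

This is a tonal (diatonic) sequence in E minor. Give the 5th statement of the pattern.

B5 G5 B5

The 3-note cells begin on E5, F#5, G5 — each up a 2nd from the last.
Extending up a 2nd: A5 → B5.
So cell 5 is B5 G5 B5.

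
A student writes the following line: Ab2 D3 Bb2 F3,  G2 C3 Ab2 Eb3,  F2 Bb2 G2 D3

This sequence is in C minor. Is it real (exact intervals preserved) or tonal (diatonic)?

Every note is diatonic to C minor.
Cell 1 has +6 semitones from note 1 to 2, but cell 2 has +5 — the interval quality changes while the contour stays the same, which is the hallmark of a tonal sequence.

tonal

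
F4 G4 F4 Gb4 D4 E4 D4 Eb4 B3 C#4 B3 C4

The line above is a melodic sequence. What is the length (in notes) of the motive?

12 notes total. Splitting into 3 groups of 4:
F4 G4 F4 Gb4 | D4 E4 D4 Eb4 | B3 C#4 B3 C4
Each cell is the previous one down a 3rd — so the unit is 4 notes.

4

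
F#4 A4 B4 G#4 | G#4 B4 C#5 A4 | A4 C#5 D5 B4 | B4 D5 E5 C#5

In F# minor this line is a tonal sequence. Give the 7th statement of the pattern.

The 4-note cells begin on F#4, G#4, A4, B4 — each up a 2nd from the last.
Carrying on: C#5 → D5 → E5.
So cell 7 is E5 G#5 A5 F#5.

E5 G#5 A5 F#5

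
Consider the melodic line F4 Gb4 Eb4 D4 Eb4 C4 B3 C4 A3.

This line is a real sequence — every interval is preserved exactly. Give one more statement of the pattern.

G#3 A3 F#3

With a 3-note motive the entries are F4, D4, B3, each down a 3rd from the previous.
So cell 4 is G#3 A3 F#3.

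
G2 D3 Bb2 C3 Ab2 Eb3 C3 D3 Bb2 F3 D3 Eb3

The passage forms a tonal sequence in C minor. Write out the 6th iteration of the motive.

The 4-note cells begin on G2, Ab2, Bb2 — each up a 2nd from the last.
Extending up a 2nd: C3 → D3 → Eb3.
Statement 6 starts on Eb3 and keeps the same diatonic contour: Eb3 Bb3 G3 Ab3.

Eb3 Bb3 G3 Ab3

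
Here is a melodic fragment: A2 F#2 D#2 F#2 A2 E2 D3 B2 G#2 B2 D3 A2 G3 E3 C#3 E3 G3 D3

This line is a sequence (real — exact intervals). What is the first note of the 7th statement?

Unit = 6 notes; the statements start on A2, D3, G3, moving up a 4th each time.
Extending the heads up a 4th: C4 → F4 → Bb4 → Eb5.

Eb5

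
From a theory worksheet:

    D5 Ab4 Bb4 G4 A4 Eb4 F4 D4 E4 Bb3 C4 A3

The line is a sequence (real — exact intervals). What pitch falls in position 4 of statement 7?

C#2

With 4-note cells, note 4 of each statement runs G4, D4, A3.
Extending down a 4th: E3 → B2 → F#2 → C#2.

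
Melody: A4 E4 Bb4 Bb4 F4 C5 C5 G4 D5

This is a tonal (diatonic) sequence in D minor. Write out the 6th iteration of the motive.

Taking 3-note groups, the heads are A4, Bb4, C5: the pattern moves up a 2nd.
Extending up a 2nd: D5 → E5 → F5.
From F5 the diatonic shape gives F5 C5 G5.

F5 C5 G5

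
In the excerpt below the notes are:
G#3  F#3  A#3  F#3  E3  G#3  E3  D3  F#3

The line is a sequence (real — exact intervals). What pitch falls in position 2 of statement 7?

Gb2

The unit is 3 notes. Position-2 pitches of the 3 shown cells: F#3, E3, D3.
Extending down a 2nd: C3 → Bb2 → Ab2 → Gb2.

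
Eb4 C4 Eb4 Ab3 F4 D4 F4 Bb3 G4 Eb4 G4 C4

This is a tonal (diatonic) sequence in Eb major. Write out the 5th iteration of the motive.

Bb4 G4 Bb4 Eb4

With a 4-note motive the entries are Eb4, F4, G4, each up a 2nd from the previous.
Extending up a 2nd: Ab4 → Bb4.
Statement 5 starts on Bb4 and keeps the same diatonic contour: Bb4 G4 Bb4 Eb4.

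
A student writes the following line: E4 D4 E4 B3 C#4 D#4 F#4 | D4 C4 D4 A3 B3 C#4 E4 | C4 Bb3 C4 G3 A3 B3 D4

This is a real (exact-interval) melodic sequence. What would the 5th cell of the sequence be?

Unit = 7 notes; the statements start on E4, D4, C4, moving down a 2nd each time.
Continuing the starts: Bb3 → Ab3.
So cell 5 is Ab3 Gb3 Ab3 Eb3 F3 G3 Bb3.

Ab3 Gb3 Ab3 Eb3 F3 G3 Bb3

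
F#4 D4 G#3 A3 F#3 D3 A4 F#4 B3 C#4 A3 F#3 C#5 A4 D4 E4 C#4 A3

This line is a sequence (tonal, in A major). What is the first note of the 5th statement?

The 6-note cells begin on F#4, A4, C#5 — each up a 3rd from the last.
Continuing: E5 → G#5. Statement 5 starts on G#5.

G#5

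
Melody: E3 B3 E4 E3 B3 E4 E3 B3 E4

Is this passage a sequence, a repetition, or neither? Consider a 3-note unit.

Each 3-note cell is identical (E3 B3 E4), restated at the same pitch.

repetition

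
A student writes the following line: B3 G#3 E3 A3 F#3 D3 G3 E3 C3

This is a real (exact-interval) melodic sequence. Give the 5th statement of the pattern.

Eb3 C3 Ab2

With a 3-note motive the entries are B3, A3, G3, each down a 2nd from the previous.
Continuing the starts: F3 → Eb3.
So cell 5 is Eb3 C3 Ab2.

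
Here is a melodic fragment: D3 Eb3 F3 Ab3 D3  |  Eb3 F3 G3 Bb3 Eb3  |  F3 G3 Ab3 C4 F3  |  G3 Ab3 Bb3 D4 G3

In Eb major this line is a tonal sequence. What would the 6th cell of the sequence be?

Bb3 C4 D4 F4 Bb3

Taking 5-note groups, the heads are D3, Eb3, F3, G3: the pattern moves up a 2nd.
Extending up a 2nd: Ab3 → Bb3.
So cell 6 is Bb3 C4 D4 F4 Bb3.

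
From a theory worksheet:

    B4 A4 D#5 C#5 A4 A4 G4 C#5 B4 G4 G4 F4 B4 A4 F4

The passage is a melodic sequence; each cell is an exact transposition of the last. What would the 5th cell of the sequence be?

Eb4 Db4 G4 F4 Db4

With a 5-note motive the entries are B4, A4, G4, each down a 2nd from the previous.
Extending down a 2nd: F4 → Eb4.
So cell 5 is Eb4 Db4 G4 F4 Db4.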